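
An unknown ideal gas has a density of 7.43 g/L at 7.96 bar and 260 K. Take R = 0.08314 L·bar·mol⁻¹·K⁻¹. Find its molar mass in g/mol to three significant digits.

ρ = PM/(RT) ⇒ M = ρRT/P = (7.43 × 0.08314 × 260.0) / 7.96

M ≈ 20.2 g/mol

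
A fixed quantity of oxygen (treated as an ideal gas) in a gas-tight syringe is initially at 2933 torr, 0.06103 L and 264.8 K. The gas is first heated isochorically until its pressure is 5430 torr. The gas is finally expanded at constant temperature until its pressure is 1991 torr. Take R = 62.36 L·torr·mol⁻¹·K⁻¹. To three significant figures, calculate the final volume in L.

Isochoric, so P/T is constant: V₂ = V₁; T₂ = T₁·(P₂/P₁) = 490.2 K.
Isothermal, so P V is constant: T₃ = T₂; V₃ = V₂·(P₂/P₃) = 0.1664 L.

V₃ ≈ 0.166 L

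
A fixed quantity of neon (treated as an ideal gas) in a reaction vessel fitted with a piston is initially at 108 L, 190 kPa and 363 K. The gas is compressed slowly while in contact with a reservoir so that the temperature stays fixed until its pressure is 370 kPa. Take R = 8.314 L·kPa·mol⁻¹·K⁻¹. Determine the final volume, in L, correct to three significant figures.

Isothermal, so P V is constant: T₂ = T₁; V₂ = V₁·(P₁/P₂) = 55.46 L.

V₂ ≈ 55.5 L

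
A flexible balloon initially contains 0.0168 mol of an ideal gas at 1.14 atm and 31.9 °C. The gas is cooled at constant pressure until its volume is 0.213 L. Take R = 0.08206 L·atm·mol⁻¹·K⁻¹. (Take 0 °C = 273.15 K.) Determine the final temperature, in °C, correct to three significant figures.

Convert: T₁ = 305.0 K.
From PV = nRT: V₁ = nRT₁/P₁ = 0.3689 L.
Isobaric, so V/T is constant: P₂ = P₁; T₂ = T₁·(V₂/V₁) = 176.1 K.

T₂ ≈ -97.0 °C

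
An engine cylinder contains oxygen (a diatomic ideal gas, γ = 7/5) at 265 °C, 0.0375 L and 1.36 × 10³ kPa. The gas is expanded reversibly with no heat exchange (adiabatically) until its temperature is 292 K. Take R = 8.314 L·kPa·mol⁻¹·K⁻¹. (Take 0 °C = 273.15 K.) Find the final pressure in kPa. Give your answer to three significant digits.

Convert: T₁ = 538.1 K.
Reversible adiabatic, γ = 7/5: P₂ = P₁·(T₂/T₁)^(γ/(γ−1)) = 160.0 kPa; V₂ = V₁·(T₁/T₂)^(1/(γ−1)) = 0.1729 L.

P₂ ≈ 160 kPa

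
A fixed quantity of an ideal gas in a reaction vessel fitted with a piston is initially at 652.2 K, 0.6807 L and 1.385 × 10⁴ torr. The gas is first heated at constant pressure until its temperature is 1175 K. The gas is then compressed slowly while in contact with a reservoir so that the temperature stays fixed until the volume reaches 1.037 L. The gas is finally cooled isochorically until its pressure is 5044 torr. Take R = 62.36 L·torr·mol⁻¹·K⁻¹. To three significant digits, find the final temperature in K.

P constant ⇒ V ∝ T: P₂ = P₁; V₂ = V₁·(T₂/T₁) = 1.226 L.
Isothermal, so P V is constant: T₃ = T₂; P₃ = P₂·(V₂/V₃) = 1.638e+04 torr.
V constant ⇒ P ∝ T: V₄ = V₃; T₄ = T₃·(P₄/P₃) = 361.9 K.

T₄ ≈ 362 K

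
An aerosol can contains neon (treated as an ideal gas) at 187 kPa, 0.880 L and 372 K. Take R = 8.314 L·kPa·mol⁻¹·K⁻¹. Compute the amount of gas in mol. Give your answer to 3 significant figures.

n ≈ 0.0532 mol

PV = nRT ⇒ n = PV/(RT) = (187 × 0.880) / (8.314 × 372)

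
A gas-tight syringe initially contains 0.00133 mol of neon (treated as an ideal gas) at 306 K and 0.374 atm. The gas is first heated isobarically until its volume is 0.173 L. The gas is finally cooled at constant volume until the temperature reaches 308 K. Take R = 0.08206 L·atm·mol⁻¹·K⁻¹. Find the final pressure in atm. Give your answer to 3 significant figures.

P₃ ≈ 0.194 atm

From PV = nRT: V₁ = nRT₁/P₁ = 0.08930 L.
P constant ⇒ V ∝ T: P₂ = P₁; T₂ = T₁·(V₂/V₁) = 592.8 K.
V constant ⇒ P ∝ T: V₃ = V₂; P₃ = P₂·(T₃/T₂) = 0.1943 atm.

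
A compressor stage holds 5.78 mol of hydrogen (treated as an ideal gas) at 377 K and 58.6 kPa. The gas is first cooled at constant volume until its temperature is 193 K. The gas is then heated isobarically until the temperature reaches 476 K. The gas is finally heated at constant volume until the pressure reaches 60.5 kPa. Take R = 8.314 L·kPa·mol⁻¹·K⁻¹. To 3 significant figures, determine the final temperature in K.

T₄ ≈ 960 K

From PV = nRT: V₁ = nRT₁/P₁ = 309.2 L.
V constant ⇒ P ∝ T: V₂ = V₁; P₂ = P₁·(T₂/T₁) = 30.00 kPa.
Isobaric, so V/T is constant: P₃ = P₂; V₃ = V₂·(T₃/T₂) = 762.5 L.
Isochoric, so P/T is constant: V₄ = V₃; T₄ = T₃·(P₄/P₃) = 960.0 K.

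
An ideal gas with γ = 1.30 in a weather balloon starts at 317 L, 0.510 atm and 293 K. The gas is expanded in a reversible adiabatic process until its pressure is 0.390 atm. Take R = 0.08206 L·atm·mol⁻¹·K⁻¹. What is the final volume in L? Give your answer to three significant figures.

V₂ ≈ 390 L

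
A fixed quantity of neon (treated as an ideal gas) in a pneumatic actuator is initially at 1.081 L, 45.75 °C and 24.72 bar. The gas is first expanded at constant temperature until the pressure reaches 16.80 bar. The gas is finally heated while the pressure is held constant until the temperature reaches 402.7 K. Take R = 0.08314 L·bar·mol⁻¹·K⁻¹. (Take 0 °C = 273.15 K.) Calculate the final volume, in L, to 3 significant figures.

V₃ ≈ 2.01 L

Convert: T₁ = 318.9 K.
Isothermal, so P V is constant: T₂ = T₁; V₂ = V₁·(P₁/P₂) = 1.591 L.
P constant ⇒ V ∝ T: P₃ = P₂; V₃ = V₂·(T₃/T₂) = 2.009 L.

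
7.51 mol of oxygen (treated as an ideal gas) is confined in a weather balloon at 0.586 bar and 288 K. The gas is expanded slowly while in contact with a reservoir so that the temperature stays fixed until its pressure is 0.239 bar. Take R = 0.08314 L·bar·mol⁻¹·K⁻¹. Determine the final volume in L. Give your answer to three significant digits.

From PV = nRT: V₁ = nRT₁/P₁ = 306.9 L.
T constant ⇒ Boyle's law P V = const: T₂ = T₁; V₂ = V₁·(P₁/P₂) = 752.4 L.

V₂ ≈ 752 L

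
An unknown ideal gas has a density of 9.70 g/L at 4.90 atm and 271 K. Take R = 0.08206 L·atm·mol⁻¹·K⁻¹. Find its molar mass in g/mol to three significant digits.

M ≈ 44.0 g/mol

ρ = PM/(RT) ⇒ M = ρRT/P = (9.70 × 0.08206 × 271.0) / 4.90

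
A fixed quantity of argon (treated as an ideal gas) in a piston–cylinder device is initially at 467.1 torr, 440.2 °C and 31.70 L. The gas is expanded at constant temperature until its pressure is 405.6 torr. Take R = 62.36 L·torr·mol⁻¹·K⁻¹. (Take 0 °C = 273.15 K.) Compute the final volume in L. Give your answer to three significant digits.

V₂ ≈ 36.5 L

Convert: T₁ = 713.3 K.
T constant ⇒ Boyle's law P V = const: T₂ = T₁; V₂ = V₁·(P₁/P₂) = 36.51 L.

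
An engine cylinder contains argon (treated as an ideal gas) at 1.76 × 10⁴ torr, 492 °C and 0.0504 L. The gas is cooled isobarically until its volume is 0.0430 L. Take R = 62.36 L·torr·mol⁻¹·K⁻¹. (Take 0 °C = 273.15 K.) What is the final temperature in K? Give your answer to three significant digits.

T₂ ≈ 653 K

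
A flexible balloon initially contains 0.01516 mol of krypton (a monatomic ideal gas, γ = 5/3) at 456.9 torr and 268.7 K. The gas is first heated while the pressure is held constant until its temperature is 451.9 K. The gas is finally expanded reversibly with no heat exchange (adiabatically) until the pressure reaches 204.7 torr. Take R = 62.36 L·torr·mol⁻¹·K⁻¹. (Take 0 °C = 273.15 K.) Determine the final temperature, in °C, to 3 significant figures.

T₃ ≈ 54.6 °C

From PV = nRT: V₁ = nRT₁/P₁ = 0.5560 L.
P constant ⇒ V ∝ T: P₂ = P₁; V₂ = V₁·(T₂/T₁) = 0.9350 L.
Adiabatic (γ = 5/3), T V^(γ−1) and P V^γ constant: T₃ = T₂·(P₃/P₂)^((γ−1)/γ) = 327.8 K; V₃ = V₂·(P₂/P₃)^(1/γ) = 1.514 L.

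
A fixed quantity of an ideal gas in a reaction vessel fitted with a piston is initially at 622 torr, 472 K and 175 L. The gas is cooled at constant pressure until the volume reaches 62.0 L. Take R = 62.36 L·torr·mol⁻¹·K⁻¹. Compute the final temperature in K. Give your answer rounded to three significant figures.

Isobaric, so V/T is constant: P₂ = P₁; T₂ = T₁·(V₂/V₁) = 167.2 K.

T₂ ≈ 167 K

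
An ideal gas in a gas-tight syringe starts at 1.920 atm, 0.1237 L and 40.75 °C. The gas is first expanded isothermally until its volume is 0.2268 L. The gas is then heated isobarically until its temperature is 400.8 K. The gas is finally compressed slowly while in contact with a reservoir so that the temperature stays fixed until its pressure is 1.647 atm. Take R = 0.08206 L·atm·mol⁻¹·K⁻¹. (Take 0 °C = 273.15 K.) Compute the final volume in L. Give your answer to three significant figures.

Convert: T₁ = 313.9 K.
T constant ⇒ Boyle's law P V = const: T₂ = T₁; P₂ = P₁·(V₁/V₂) = 1.047 atm.
P constant ⇒ V ∝ T: P₃ = P₂; V₃ = V₂·(T₃/T₂) = 0.2896 L.
T constant ⇒ Boyle's law P V = const: T₄ = T₃; V₄ = V₃·(P₃/P₄) = 0.1841 L.

V₄ ≈ 0.184 L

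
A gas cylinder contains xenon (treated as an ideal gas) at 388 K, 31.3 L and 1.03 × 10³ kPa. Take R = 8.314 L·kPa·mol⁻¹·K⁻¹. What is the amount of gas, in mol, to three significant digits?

PV = nRT ⇒ n = PV/(RT) = (1.03e+03 × 31.3) / (8.314 × 388)

n ≈ 9.99 mol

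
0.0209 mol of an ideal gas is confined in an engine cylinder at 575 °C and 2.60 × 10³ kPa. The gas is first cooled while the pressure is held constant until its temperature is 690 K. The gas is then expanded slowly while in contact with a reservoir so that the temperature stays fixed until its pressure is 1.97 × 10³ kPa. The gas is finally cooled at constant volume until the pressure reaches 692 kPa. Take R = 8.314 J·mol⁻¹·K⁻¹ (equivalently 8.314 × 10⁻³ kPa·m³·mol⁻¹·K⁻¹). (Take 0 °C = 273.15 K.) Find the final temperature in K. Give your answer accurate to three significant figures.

T₄ ≈ 242 K

Convert: T₁ = 848.1 K.
From PV = nRT: V₁ = nRT₁/P₁ = 5.668e-05 m³.
P constant ⇒ V ∝ T: P₂ = P₁; V₂ = V₁·(T₂/T₁) = 4.611e-05 m³.
T constant ⇒ Boyle's law P V = const: T₃ = T₂; V₃ = V₂·(P₂/P₃) = 6.086e-05 m³.
V constant ⇒ P ∝ T: V₄ = V₃; T₄ = T₃·(P₄/P₃) = 242.4 K.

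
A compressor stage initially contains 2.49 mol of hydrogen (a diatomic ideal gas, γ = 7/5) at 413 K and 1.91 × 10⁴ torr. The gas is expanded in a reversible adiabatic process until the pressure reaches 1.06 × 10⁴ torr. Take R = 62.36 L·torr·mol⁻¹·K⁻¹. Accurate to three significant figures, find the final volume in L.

V₂ ≈ 5.11 L

From PV = nRT: V₁ = nRT₁/P₁ = 3.358 L.
Reversible adiabatic, γ = 7/5: T₂ = T₁·(P₂/P₁)^((γ−1)/γ) = 349.0 K; V₂ = V₁·(P₁/P₂)^(1/γ) = 5.113 L.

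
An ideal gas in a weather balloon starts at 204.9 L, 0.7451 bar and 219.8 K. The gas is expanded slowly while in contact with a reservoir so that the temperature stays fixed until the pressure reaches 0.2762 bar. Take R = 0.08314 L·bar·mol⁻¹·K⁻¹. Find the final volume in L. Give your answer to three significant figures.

Isothermal, so P V is constant: T₂ = T₁; V₂ = V₁·(P₁/P₂) = 552.8 L.

V₂ ≈ 553 L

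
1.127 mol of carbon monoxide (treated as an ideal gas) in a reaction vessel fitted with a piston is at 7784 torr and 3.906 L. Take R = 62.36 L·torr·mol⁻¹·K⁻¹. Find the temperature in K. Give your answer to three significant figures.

PV = nRT ⇒ T = PV/(nR) = (7784 × 3.906) / (1.127 × 62.36)

T ≈ 433 K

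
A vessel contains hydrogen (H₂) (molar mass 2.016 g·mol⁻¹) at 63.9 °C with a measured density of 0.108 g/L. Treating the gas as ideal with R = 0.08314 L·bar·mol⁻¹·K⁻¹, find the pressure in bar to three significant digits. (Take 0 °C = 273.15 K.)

ρ = PM/(RT) ⇒ P = ρRT/M = (0.108 × 0.08314 × 337.0) / 2.016

P ≈ 1.50 bar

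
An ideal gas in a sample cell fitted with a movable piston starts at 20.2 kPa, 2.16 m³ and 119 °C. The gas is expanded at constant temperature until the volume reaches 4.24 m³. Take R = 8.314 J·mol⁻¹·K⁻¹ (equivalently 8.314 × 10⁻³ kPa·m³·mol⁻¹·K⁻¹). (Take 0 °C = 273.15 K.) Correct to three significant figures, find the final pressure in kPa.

Convert: T₁ = 392.1 K.
T constant ⇒ Boyle's law P V = const: T₂ = T₁; P₂ = P₁·(V₁/V₂) = 10.29 kPa.

P₂ ≈ 10.3 kPa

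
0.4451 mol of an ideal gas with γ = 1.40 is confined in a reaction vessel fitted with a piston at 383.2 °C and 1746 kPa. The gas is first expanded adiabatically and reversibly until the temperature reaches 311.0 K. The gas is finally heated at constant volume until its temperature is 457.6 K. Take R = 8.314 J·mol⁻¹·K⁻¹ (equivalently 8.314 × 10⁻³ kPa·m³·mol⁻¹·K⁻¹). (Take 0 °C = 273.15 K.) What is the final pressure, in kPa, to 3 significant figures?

Convert: T₁ = 656.3 K.
From PV = nRT: V₁ = nRT₁/P₁ = 0.001391 m³.
Reversible adiabatic, γ = 1.40: P₂ = P₁·(T₂/T₁)^(γ/(γ−1)) = 127.9 kPa; V₂ = V₁·(T₁/T₂)^(1/(γ−1)) = 0.009001 m³.
Isochoric, so P/T is constant: V₃ = V₂; P₃ = P₂·(T₃/T₂) = 188.1 kPa.

P₃ ≈ 188 kPa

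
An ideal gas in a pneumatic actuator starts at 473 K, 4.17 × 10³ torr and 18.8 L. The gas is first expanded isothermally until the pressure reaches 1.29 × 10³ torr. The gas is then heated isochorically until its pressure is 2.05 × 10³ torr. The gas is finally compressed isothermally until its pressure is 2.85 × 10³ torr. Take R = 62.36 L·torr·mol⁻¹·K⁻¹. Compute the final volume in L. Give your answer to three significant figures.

Isothermal, so P V is constant: T₂ = T₁; V₂ = V₁·(P₁/P₂) = 60.77 L.
Isochoric, so P/T is constant: V₃ = V₂; T₃ = T₂·(P₃/P₂) = 751.7 K.
T constant ⇒ Boyle's law P V = const: T₄ = T₃; V₄ = V₃·(P₃/P₄) = 43.71 L.

V₄ ≈ 43.7 L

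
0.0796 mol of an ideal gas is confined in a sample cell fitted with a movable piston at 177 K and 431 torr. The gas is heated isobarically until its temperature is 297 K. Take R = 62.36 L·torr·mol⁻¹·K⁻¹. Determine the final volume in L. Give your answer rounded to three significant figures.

V₂ ≈ 3.42 L

From PV = nRT: V₁ = nRT₁/P₁ = 2.039 L.
P constant ⇒ V ∝ T: P₂ = P₁; V₂ = V₁·(T₂/T₁) = 3.421 L.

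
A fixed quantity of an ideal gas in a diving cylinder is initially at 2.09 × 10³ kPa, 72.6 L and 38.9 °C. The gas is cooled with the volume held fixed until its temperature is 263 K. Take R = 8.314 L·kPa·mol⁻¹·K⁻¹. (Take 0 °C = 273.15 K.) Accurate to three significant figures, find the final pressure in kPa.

P₂ ≈ 1.76e+03 kPa

Convert: T₁ = 312.0 K.
V constant ⇒ P ∝ T: V₂ = V₁; P₂ = P₁·(T₂/T₁) = 1761 kPa.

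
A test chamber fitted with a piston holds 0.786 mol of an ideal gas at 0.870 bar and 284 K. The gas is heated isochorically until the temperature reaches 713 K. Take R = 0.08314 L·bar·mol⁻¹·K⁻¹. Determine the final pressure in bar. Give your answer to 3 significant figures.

P₂ ≈ 2.18 bar

From PV = nRT: V₁ = nRT₁/P₁ = 21.33 L.
V constant ⇒ P ∝ T: V₂ = V₁; P₂ = P₁·(T₂/T₁) = 2.184 bar.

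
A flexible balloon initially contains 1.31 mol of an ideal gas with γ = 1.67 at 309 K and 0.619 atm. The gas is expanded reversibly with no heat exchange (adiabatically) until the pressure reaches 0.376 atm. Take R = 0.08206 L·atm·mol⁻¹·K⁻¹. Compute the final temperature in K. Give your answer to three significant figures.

T₂ ≈ 253 K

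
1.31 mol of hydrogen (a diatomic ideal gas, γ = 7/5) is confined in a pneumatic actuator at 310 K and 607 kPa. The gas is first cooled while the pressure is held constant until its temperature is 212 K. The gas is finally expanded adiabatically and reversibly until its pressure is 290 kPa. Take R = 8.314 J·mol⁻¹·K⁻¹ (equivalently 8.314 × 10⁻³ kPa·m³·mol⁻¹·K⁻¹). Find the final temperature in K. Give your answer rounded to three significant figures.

T₃ ≈ 172 K

From PV = nRT: V₁ = nRT₁/P₁ = 0.005562 m³.
Isobaric, so V/T is constant: P₂ = P₁; V₂ = V₁·(T₂/T₁) = 0.003804 m³.
Reversible adiabatic, γ = 7/5: T₃ = T₂·(P₃/P₂)^((γ−1)/γ) = 171.7 K; V₃ = V₂·(P₂/P₃)^(1/γ) = 0.006447 m³.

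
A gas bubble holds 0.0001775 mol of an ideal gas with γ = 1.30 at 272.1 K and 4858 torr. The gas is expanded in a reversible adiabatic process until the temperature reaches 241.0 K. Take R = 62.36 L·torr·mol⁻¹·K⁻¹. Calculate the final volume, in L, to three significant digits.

V₂ ≈ 0.000929 L

From PV = nRT: V₁ = nRT₁/P₁ = 0.0006200 L.
Adiabatic (γ = 1.30), T V^(γ−1) and P V^γ constant: P₂ = P₁·(T₂/T₁)^(γ/(γ−1)) = 2871 torr; V₂ = V₁·(T₁/T₂)^(1/(γ−1)) = 0.0009291 L.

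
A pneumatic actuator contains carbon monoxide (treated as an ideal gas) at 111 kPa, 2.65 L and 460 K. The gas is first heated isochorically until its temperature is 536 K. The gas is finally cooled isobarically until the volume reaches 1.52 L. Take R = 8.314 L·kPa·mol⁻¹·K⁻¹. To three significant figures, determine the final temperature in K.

T₃ ≈ 307 K

V constant ⇒ P ∝ T: V₂ = V₁; P₂ = P₁·(T₂/T₁) = 129.3 kPa.
P constant ⇒ V ∝ T: P₃ = P₂; T₃ = T₂·(V₃/V₂) = 307.4 K.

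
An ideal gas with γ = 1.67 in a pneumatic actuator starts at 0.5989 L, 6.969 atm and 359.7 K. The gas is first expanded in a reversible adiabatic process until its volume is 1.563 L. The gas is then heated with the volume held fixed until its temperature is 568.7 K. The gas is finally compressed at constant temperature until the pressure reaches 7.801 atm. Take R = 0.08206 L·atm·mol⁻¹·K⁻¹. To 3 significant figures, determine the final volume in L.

V₄ ≈ 0.846 L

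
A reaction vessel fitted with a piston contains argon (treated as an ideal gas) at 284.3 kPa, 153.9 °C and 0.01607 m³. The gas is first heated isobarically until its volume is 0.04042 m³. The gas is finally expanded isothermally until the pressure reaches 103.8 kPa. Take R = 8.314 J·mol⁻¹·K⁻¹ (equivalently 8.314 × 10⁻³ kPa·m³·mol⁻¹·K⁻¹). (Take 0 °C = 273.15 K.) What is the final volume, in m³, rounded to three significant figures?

Convert: T₁ = 427.0 K.
P constant ⇒ V ∝ T: P₂ = P₁; T₂ = T₁·(V₂/V₁) = 1074 K.
Isothermal, so P V is constant: T₃ = T₂; V₃ = V₂·(P₂/P₃) = 0.1107 m³.

V₃ ≈ 0.111 m³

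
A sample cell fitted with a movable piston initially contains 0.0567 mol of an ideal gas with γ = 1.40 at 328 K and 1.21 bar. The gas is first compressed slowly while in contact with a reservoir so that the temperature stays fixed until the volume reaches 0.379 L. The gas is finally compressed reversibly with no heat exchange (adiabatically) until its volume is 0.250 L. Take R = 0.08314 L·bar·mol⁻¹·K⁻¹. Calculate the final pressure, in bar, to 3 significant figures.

From PV = nRT: V₁ = nRT₁/P₁ = 1.278 L.
T constant ⇒ Boyle's law P V = const: T₂ = T₁; P₂ = P₁·(V₁/V₂) = 4.080 bar.
Adiabatic (γ = 1.40), T V^(γ−1) and P V^γ constant: T₃ = T₂·(V₂/V₃)^(γ−1) = 387.4 K; P₃ = P₂·(V₂/V₃)^γ = 7.305 bar.

P₃ ≈ 7.30 bar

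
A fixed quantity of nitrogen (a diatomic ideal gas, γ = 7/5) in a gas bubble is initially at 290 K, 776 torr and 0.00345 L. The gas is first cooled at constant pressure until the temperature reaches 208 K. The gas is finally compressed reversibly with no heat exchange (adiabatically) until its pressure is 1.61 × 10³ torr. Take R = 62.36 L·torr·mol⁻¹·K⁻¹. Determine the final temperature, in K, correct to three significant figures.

Isobaric, so V/T is constant: P₂ = P₁; V₂ = V₁·(T₂/T₁) = 0.002474 L.
Reversible adiabatic, γ = 7/5: T₃ = T₂·(P₃/P₂)^((γ−1)/γ) = 256.2 K; V₃ = V₂·(P₂/P₃)^(1/γ) = 0.001469 L.

T₃ ≈ 256 K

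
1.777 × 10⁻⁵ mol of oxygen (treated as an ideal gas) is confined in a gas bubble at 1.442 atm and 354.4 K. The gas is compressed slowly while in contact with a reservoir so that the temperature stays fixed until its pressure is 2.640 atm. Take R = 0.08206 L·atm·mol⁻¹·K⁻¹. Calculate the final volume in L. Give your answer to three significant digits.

V₂ ≈ 0.000196 L

From PV = nRT: V₁ = nRT₁/P₁ = 0.0003584 L.
T constant ⇒ Boyle's law P V = const: T₂ = T₁; V₂ = V₁·(P₁/P₂) = 0.0001958 L.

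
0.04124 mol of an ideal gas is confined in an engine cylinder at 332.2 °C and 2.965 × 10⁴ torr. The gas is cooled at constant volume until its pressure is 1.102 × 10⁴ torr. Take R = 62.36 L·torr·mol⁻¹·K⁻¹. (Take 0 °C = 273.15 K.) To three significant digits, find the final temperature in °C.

T₂ ≈ -48.2 °C

Convert: T₁ = 605.3 K.
From PV = nRT: V₁ = nRT₁/P₁ = 0.05251 L.
Isochoric, so P/T is constant: V₂ = V₁; T₂ = T₁·(P₂/P₁) = 225.0 K.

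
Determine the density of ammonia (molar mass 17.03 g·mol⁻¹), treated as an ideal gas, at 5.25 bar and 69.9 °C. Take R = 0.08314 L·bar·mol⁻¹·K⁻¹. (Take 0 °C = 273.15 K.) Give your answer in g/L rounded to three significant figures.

ρ = PM/(RT) = (5.25 × 17.03) / (0.08314 × 343.0)

ρ ≈ 3.13 g/L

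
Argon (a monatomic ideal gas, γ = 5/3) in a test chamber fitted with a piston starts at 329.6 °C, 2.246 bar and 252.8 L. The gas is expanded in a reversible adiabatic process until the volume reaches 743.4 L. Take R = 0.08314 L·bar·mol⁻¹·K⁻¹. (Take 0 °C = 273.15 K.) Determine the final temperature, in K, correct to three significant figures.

T₂ ≈ 294 K

Convert: T₁ = 602.8 K.
Adiabatic (γ = 5/3), T V^(γ−1) and P V^γ constant: T₂ = T₁·(V₁/V₂)^(γ−1) = 293.7 K; P₂ = P₁·(V₁/V₂)^γ = 0.3721 bar.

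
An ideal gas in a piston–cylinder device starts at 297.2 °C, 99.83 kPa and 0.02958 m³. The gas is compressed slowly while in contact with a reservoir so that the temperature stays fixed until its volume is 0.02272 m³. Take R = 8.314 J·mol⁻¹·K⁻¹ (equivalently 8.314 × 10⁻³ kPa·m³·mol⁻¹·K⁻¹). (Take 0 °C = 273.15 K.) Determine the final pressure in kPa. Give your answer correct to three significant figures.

P₂ ≈ 130 kPa

Convert: T₁ = 570.3 K.
Isothermal, so P V is constant: T₂ = T₁; P₂ = P₁·(V₁/V₂) = 130.0 kPa.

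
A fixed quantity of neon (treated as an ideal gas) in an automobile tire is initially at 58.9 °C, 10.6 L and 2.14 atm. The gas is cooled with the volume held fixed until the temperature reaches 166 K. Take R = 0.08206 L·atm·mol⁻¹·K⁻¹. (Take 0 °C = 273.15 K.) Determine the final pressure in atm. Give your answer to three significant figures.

Convert: T₁ = 332.0 K.
V constant ⇒ P ∝ T: V₂ = V₁; P₂ = P₁·(T₂/T₁) = 1.070 atm.

P₂ ≈ 1.07 atm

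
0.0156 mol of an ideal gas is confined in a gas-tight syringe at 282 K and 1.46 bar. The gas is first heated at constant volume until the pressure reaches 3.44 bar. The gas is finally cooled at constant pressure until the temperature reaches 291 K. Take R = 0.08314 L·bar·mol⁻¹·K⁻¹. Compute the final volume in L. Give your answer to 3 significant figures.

From PV = nRT: V₁ = nRT₁/P₁ = 0.2505 L.
V constant ⇒ P ∝ T: V₂ = V₁; T₂ = T₁·(P₂/P₁) = 664.4 K.
P constant ⇒ V ∝ T: P₃ = P₂; V₃ = V₂·(T₃/T₂) = 0.1097 L.

V₃ ≈ 0.110 L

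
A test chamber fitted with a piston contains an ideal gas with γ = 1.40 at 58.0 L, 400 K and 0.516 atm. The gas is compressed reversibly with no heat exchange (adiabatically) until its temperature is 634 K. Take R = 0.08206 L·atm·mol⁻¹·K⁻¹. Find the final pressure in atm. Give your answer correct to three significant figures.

P₂ ≈ 2.59 atm

Adiabatic (γ = 1.40), T V^(γ−1) and P V^γ constant: P₂ = P₁·(T₂/T₁)^(γ/(γ−1)) = 2.587 atm; V₂ = V₁·(T₁/T₂)^(1/(γ−1)) = 18.34 L.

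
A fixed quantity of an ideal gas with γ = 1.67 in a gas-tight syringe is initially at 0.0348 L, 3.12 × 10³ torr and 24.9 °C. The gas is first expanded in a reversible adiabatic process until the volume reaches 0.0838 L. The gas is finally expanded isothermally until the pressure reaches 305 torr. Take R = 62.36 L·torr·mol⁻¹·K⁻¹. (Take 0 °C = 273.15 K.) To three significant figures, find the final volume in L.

V₃ ≈ 0.198 L

Convert: T₁ = 298.0 K.
Adiabatic (γ = 1.67), T V^(γ−1) and P V^γ constant: T₂ = T₁·(V₁/V₂)^(γ−1) = 165.4 K; P₂ = P₁·(V₁/V₂)^γ = 719.1 torr.
T constant ⇒ Boyle's law P V = const: T₃ = T₂; V₃ = V₂·(P₂/P₃) = 0.1976 L.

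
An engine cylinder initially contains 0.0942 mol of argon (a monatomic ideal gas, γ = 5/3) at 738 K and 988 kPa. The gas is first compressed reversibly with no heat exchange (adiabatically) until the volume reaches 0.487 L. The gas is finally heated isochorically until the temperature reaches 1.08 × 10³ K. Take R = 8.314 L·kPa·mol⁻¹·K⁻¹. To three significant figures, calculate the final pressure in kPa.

P₃ ≈ 1.74e+03 kPa

From PV = nRT: V₁ = nRT₁/P₁ = 0.5850 L.
Adiabatic (γ = 5/3), T V^(γ−1) and P V^γ constant: T₂ = T₁·(V₁/V₂)^(γ−1) = 834.0 K; P₂ = P₁·(V₁/V₂)^γ = 1341 kPa.
V constant ⇒ P ∝ T: V₃ = V₂; P₃ = P₂·(T₃/T₂) = 1737 kPa.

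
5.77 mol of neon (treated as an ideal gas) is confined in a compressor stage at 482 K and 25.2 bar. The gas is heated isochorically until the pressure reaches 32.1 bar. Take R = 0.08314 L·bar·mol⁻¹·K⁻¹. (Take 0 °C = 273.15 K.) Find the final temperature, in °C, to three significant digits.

T₂ ≈ 341 °C

From PV = nRT: V₁ = nRT₁/P₁ = 9.176 L.
V constant ⇒ P ∝ T: V₂ = V₁; T₂ = T₁·(P₂/P₁) = 614.0 K.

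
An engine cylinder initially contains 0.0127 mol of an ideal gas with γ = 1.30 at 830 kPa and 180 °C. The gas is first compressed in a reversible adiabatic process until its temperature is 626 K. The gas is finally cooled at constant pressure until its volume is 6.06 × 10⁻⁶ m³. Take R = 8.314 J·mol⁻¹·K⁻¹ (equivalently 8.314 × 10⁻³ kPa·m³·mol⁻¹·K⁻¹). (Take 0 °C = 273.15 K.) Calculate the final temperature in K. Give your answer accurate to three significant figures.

T₃ ≈ 193 K

Convert: T₁ = 453.1 K.
From PV = nRT: V₁ = nRT₁/P₁ = 5.765e-05 m³.
Adiabatic (γ = 1.30), T V^(γ−1) and P V^γ constant: P₂ = P₁·(T₂/T₁)^(γ/(γ−1)) = 3367 kPa; V₂ = V₁·(T₁/T₂)^(1/(γ−1)) = 1.963e-05 m³.
P constant ⇒ V ∝ T: P₃ = P₂; T₃ = T₂·(V₃/V₂) = 193.2 K.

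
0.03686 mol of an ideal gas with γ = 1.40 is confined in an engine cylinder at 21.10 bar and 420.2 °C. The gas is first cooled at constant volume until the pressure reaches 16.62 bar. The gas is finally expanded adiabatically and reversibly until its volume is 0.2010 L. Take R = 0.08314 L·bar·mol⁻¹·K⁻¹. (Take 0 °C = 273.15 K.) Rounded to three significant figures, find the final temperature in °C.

T₃ ≈ 141 °C

Convert: T₁ = 693.3 K.
From PV = nRT: V₁ = nRT₁/P₁ = 0.1007 L.
Isochoric, so P/T is constant: V₂ = V₁; T₂ = T₁·(P₂/P₁) = 546.1 K.
Adiabatic (γ = 1.40), T V^(γ−1) and P V^γ constant: T₃ = T₂·(V₂/V₃)^(γ−1) = 414.2 K; P₃ = P₂·(V₂/V₃)^γ = 6.315 bar.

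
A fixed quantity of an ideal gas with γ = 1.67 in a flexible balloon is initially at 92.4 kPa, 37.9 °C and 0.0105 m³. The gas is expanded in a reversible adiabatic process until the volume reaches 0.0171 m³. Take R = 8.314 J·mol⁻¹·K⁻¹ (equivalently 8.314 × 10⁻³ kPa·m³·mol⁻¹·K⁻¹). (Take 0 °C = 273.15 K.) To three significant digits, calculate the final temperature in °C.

Convert: T₁ = 311.0 K.
Adiabatic (γ = 1.67), T V^(γ−1) and P V^γ constant: T₂ = T₁·(V₁/V₂)^(γ−1) = 224.3 K; P₂ = P₁·(V₁/V₂)^γ = 40.92 kPa.

T₂ ≈ -48.8 °C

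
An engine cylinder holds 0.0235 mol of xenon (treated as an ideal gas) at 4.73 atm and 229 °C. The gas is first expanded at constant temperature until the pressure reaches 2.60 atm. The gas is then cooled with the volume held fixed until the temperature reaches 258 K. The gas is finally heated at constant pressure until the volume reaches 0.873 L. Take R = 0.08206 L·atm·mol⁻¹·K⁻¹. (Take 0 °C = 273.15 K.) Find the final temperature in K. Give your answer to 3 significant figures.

T₄ ≈ 605 K

Convert: T₁ = 502.1 K.
From PV = nRT: V₁ = nRT₁/P₁ = 0.2047 L.
Isothermal, so P V is constant: T₂ = T₁; V₂ = V₁·(P₁/P₂) = 0.3724 L.
Isochoric, so P/T is constant: V₃ = V₂; P₃ = P₂·(T₃/T₂) = 1.336 atm.
Isobaric, so V/T is constant: P₄ = P₃; T₄ = T₃·(V₄/V₃) = 604.7 K.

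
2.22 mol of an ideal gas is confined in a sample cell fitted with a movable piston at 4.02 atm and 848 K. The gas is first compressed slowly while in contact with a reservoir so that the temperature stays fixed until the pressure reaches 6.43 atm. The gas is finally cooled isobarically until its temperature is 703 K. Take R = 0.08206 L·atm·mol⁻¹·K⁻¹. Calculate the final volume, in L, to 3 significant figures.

From PV = nRT: V₁ = nRT₁/P₁ = 38.43 L.
T constant ⇒ Boyle's law P V = const: T₂ = T₁; V₂ = V₁·(P₁/P₂) = 24.03 L.
P constant ⇒ V ∝ T: P₃ = P₂; V₃ = V₂·(T₃/T₂) = 19.92 L.

V₃ ≈ 19.9 L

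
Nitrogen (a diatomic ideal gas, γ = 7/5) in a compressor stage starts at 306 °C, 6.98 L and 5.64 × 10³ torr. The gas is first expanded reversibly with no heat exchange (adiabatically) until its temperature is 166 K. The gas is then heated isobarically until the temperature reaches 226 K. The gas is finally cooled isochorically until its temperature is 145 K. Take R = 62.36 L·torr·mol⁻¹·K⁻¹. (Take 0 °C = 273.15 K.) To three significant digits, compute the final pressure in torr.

Convert: T₁ = 579.1 K.
Reversible adiabatic, γ = 7/5: P₂ = P₁·(T₂/T₁)^(γ/(γ−1)) = 71.10 torr; V₂ = V₁·(T₁/T₂)^(1/(γ−1)) = 158.7 L.
P constant ⇒ V ∝ T: P₃ = P₂; V₃ = V₂·(T₃/T₂) = 216.1 L.
Isochoric, so P/T is constant: V₄ = V₃; P₄ = P₃·(T₄/T₃) = 45.62 torr.

P₄ ≈ 45.6 torr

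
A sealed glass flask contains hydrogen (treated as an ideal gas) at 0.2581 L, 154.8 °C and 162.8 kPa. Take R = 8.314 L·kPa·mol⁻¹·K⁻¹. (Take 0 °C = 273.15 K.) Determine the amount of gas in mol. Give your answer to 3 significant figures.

n ≈ 0.0118 mol

Convert: T = 427.95 K.
PV = nRT ⇒ n = PV/(RT) = (162.8 × 0.2581) / (8.314 × 427.95)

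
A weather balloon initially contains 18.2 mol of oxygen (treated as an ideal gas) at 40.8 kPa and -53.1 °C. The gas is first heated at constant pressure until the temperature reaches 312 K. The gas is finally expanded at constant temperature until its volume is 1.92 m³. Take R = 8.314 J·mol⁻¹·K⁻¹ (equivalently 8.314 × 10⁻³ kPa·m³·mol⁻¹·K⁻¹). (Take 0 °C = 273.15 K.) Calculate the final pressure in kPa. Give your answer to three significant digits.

P₃ ≈ 24.6 kPa

Convert: T₁ = 220.0 K.
From PV = nRT: V₁ = nRT₁/P₁ = 0.8161 m³.
P constant ⇒ V ∝ T: P₂ = P₁; V₂ = V₁·(T₂/T₁) = 1.157 m³.
Isothermal, so P V is constant: T₃ = T₂; P₃ = P₂·(V₂/V₃) = 24.59 kPa.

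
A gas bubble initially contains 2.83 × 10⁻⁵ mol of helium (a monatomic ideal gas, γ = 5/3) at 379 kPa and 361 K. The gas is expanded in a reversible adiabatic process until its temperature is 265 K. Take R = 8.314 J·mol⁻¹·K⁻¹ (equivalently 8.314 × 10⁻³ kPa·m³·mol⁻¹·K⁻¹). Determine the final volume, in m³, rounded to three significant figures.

From PV = nRT: V₁ = nRT₁/P₁ = 2.241e-07 m³.
Adiabatic (γ = 5/3), T V^(γ−1) and P V^γ constant: P₂ = P₁·(T₂/T₁)^(γ/(γ−1)) = 175.0 kPa; V₂ = V₁·(T₁/T₂)^(1/(γ−1)) = 3.563e-07 m³.

V₂ ≈ 3.56e-07 m³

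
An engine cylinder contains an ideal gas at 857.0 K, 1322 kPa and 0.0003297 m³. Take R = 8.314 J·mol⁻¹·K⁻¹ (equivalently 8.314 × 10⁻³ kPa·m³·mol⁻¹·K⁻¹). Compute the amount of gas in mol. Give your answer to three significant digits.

PV = nRT ⇒ n = PV/(RT) = (1322 × 0.0003297) / (8.314 × 10⁻³ × 857.0)

n ≈ 0.0612 mol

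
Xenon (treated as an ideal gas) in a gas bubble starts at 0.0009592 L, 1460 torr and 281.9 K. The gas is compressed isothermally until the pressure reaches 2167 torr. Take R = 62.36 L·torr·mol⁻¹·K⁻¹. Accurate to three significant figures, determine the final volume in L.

V₂ ≈ 0.000646 L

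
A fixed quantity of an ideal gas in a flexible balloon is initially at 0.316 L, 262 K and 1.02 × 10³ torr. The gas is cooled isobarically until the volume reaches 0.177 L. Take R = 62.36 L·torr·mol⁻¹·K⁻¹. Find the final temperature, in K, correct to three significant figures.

T₂ ≈ 147 K

Isobaric, so V/T is constant: P₂ = P₁; T₂ = T₁·(V₂/V₁) = 146.8 K.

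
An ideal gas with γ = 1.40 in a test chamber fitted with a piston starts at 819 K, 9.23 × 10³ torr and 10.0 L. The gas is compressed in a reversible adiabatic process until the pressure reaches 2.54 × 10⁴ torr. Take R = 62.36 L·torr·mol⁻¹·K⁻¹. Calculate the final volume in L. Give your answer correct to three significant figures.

V₂ ≈ 4.85 L

Reversible adiabatic, γ = 1.40: T₂ = T₁·(P₂/P₁)^((γ−1)/γ) = 1094 K; V₂ = V₁·(P₁/P₂)^(1/γ) = 4.853 L.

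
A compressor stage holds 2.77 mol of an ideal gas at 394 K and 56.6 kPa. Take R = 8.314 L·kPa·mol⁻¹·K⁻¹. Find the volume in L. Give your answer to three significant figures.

V ≈ 160 L

PV = nRT ⇒ V = nRT/P = (2.77 × 8.314 × 394) / 56.6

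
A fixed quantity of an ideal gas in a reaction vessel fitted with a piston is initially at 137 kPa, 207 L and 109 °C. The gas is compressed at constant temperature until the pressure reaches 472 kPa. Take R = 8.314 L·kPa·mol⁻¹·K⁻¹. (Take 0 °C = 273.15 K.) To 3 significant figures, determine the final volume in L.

Convert: T₁ = 382.1 K.
T constant ⇒ Boyle's law P V = const: T₂ = T₁; V₂ = V₁·(P₁/P₂) = 60.08 L.

V₂ ≈ 60.1 L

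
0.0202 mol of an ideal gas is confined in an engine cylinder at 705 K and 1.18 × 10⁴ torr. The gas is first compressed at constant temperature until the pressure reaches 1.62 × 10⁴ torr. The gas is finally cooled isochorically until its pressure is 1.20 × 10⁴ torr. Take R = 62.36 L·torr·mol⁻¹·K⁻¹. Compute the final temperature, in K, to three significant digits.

T₃ ≈ 522 K

From PV = nRT: V₁ = nRT₁/P₁ = 0.07526 L.
T constant ⇒ Boyle's law P V = const: T₂ = T₁; V₂ = V₁·(P₁/P₂) = 0.05482 L.
V constant ⇒ P ∝ T: V₃ = V₂; T₃ = T₂·(P₃/P₂) = 522.2 K.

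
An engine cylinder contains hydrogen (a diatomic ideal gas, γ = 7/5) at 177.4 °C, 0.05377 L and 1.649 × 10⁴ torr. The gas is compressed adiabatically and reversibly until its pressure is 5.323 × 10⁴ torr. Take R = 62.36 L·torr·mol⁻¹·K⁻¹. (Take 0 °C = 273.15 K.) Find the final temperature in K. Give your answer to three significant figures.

Convert: T₁ = 450.5 K.
Reversible adiabatic, γ = 7/5: T₂ = T₁·(P₂/P₁)^((γ−1)/γ) = 629.7 K; V₂ = V₁·(P₁/P₂)^(1/γ) = 0.02328 L.

T₂ ≈ 630 K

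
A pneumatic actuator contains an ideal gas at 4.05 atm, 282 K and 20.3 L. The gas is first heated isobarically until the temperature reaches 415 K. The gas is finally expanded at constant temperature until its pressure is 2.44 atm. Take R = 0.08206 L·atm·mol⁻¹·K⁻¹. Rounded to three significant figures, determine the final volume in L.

Isobaric, so V/T is constant: P₂ = P₁; V₂ = V₁·(T₂/T₁) = 29.87 L.
T constant ⇒ Boyle's law P V = const: T₃ = T₂; V₃ = V₂·(P₂/P₃) = 49.59 L.

V₃ ≈ 49.6 L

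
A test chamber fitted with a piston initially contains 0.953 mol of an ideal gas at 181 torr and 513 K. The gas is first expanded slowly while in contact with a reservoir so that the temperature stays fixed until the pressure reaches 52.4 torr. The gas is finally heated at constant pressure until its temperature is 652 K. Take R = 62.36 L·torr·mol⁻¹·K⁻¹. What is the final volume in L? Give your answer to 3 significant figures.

From PV = nRT: V₁ = nRT₁/P₁ = 168.4 L.
T constant ⇒ Boyle's law P V = const: T₂ = T₁; V₂ = V₁·(P₁/P₂) = 581.8 L.
Isobaric, so V/T is constant: P₃ = P₂; V₃ = V₂·(T₃/T₂) = 739.5 L.

V₃ ≈ 739 L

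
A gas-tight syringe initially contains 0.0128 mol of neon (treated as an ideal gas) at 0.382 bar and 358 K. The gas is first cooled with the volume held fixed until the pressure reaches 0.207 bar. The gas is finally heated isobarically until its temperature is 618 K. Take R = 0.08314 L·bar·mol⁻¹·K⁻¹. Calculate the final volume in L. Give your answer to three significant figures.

V₃ ≈ 3.18 L

From PV = nRT: V₁ = nRT₁/P₁ = 0.9973 L.
Isochoric, so P/T is constant: V₂ = V₁; T₂ = T₁·(P₂/P₁) = 194.0 K.
Isobaric, so V/T is constant: P₃ = P₂; V₃ = V₂·(T₃/T₂) = 3.177 L.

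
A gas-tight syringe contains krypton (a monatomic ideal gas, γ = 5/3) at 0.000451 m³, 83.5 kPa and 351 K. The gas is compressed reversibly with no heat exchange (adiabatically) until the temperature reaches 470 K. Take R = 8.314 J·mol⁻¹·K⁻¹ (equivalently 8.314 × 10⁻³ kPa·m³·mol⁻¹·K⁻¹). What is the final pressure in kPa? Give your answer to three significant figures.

Adiabatic (γ = 5/3), T V^(γ−1) and P V^γ constant: P₂ = P₁·(T₂/T₁)^(γ/(γ−1)) = 173.2 kPa; V₂ = V₁·(T₁/T₂)^(1/(γ−1)) = 0.0002911 m³.

P₂ ≈ 173 kPa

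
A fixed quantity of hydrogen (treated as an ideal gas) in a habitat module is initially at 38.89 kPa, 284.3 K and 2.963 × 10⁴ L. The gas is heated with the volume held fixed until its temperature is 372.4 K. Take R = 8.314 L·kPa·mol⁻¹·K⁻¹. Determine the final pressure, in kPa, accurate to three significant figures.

P₂ ≈ 50.9 kPa

V constant ⇒ P ∝ T: V₂ = V₁; P₂ = P₁·(T₂/T₁) = 50.94 kPa.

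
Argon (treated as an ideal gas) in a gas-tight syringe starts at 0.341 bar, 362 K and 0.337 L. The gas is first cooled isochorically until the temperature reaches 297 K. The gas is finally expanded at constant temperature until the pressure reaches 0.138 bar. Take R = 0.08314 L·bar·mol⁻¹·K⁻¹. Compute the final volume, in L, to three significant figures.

V₃ ≈ 0.683 L

V constant ⇒ P ∝ T: V₂ = V₁; P₂ = P₁·(T₂/T₁) = 0.2798 bar.
T constant ⇒ Boyle's law P V = const: T₃ = T₂; V₃ = V₂·(P₂/P₃) = 0.6832 L.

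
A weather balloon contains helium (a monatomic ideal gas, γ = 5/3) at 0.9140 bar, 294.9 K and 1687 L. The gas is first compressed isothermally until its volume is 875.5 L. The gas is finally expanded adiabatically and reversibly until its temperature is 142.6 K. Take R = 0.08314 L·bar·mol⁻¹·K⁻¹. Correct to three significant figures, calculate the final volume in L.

Isothermal, so P V is constant: T₂ = T₁; P₂ = P₁·(V₁/V₂) = 1.761 bar.
Reversible adiabatic, γ = 5/3: P₃ = P₂·(T₃/T₂)^(γ/(γ−1)) = 0.2864 bar; V₃ = V₂·(T₂/T₃)^(1/(γ−1)) = 2604 L.

V₃ ≈ 2.60e+03 L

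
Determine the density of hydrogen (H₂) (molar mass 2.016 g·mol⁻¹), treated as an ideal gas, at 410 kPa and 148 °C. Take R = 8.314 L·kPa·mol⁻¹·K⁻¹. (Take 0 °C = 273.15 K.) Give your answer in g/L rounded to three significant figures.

ρ = PM/(RT) = (410 × 2.016) / (8.314 × 421.1)

ρ ≈ 0.236 g/L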